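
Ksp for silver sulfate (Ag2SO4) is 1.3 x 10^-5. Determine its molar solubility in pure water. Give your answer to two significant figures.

s = 0.015 M

Ag2SO4(s) ⇌ 2 Ag^+ + SO4^2-
Ksp = [Ag^+]^2[SO4^2-]
If s mol/L of Ag2SO4 dissolves, [Ag^+] = 2s and [SO4^2-] = s.
So Ksp = (2s)^2 × s = 4s^3
s = (1.3 x 10^-5 / 4)^(1/3) = 1.5 × 10^-2 M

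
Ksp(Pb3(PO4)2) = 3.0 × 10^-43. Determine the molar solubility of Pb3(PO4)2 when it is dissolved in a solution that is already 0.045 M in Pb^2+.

s ≈ 2.9 x 10^-20 M

Pb3(PO4)2(s) <=> 3 Pb^2+(aq) + 2 PO4^3-(aq)
Ksp = [Pb^2+]^3[PO4^3-]^2
If s mol/L dissolves here, [Pb^2+] = 0.045 + 3s ≈ 0.045, [PO4^3-] = 2s (since the Pb^2+ already present dominates).
Ksp ≈ (0.045)^3 × (2s)^2
s = 2.9 × 10^-20 M
Check: 3s = 8.6 × 10^-20 ≪ 0.045, so the approximation is valid.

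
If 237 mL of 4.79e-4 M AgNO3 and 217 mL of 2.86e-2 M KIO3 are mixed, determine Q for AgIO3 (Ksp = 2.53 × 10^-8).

Q = 3.42 × 10^-6

Total volume = 237 + 217 = 454 mL.
[Ag^+] = 4.79 × 10^-4 × (237/454) = 2.501 × 10^-4 M
[IO3^-] = 2.86 × 10^-2 × (217/454) = 1.367 × 10^-2 M
AgIO3(s) ⇌ Ag^+(aq) + IO3^-(aq), so Q = [Ag^+][IO3^-]
Q = (2.501 × 10^-4)(1.367 × 10^-2) = 3.42 × 10^-6
Q > Ksp, so AgIO3 will precipitate.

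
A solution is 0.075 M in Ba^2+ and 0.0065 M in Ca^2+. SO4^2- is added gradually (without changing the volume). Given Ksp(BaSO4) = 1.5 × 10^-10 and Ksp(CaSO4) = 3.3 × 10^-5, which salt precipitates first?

Each salt begins to precipitate when Q = Ksp, i.e. when [SO4^2-] reaches its threshold.
For BaSO4: 1.5 × 10^-10 = 0.075 × [SO4^2-]  ⇒  [SO4^2-] = 2.0 x 10^-9 M.
For CaSO4: 3.3 × 10^-5 = 0.0065 × [SO4^2-]  ⇒  [SO4^2-] = 5.1 × 10^-3 M.
The salt with the lower threshold [SO4^2-] precipitates first: BaSO4.

BaSO4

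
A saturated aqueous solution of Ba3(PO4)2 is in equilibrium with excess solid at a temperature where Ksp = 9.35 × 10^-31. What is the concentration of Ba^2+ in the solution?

Ba3(PO4)2(s) ⇌ 3 Ba^2+ + 2 PO4^3-
Ksp = [Ba^2+]^3[PO4^3-]^2
With molar solubility s: [Ba^2+] = 3s, [PO4^3-] = 2s.
Ksp = (3s)^3(2s)^2 = 108s^5
Solving, s = (9.35 × 10^-31/108)^(1/5) = 3.868 x 10^-7 M
[Ba^2+] = 3s = 1.16 × 10^-6 M

1.16e-6 M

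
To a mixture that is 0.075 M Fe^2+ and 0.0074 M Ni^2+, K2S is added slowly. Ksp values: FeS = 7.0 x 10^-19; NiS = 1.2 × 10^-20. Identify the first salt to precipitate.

NiS

Precipitation of each salt starts when its ion product equals its Ksp.
For FeS: 7.0 x 10^-19 = 0.075 × [S^2-]  ⇒  [S^2-] = 9.3 × 10^-18 M.
For NiS: 1.2 × 10^-20 = 0.0074 × [S^2-]  ⇒  [S^2-] = 1.6 × 10^-18 M.
The salt with the lower threshold [S^2-] precipitates first: NiS.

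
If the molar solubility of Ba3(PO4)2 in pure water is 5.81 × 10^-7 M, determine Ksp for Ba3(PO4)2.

Ba3(PO4)2(s) <=> 3 Ba^2+(aq) + 2 PO4^3-(aq)
Let s = molar solubility. Then [Ba^2+] = 3s and [PO4^3-] = 2s.
Ksp = [Ba^2+]^3[PO4^3-]^2
So Ksp = (3s)^3 × (2s)^2 = 108s^5
Ksp = 108 × (5.81 × 10^-7)^5 = 7.15 × 10^-30

Ksp ≈ 7.15 × 10^-30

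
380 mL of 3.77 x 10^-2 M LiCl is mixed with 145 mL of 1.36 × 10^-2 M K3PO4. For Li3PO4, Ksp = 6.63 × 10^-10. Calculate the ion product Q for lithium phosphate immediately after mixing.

Total volume = 380 + 145 = 525 mL.
[Li^+] = 3.77 × 10^-2 × (380/525) = 2.729 x 10^-2 M
[PO4^3-] = 1.36 x 10^-2 × (145/525) = 3.756 x 10^-3 M
Li3PO4(s) <=> 3 Li^+(aq) + PO4^3-(aq), so Q = [Li^+]^3[PO4^3-]
Q = (2.729 × 10^-2)^3(3.756 x 10^-3) = 7.63 x 10^-8
Q > Ksp, so Li3PO4 will precipitate.

Q ≈ 7.63e-8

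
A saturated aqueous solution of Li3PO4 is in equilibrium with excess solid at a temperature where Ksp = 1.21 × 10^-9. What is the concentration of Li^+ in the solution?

[Li^+] ≈ 7.76e-3 M

Li3PO4(s) <=> 3 Li^+ + PO4^3-
Ksp = [Li^+]^3[PO4^3-]
If s mol/L of Li3PO4 dissolves, [Li^+] = 3s and [PO4^3-] = s.
So Ksp = (3s)^3 × s = 27s^4
s^4 = 1.21 × 10^-9 / 27, so s = 2.587 × 10^-3 M
[Li^+] = 3s = 7.76 × 10^-3 M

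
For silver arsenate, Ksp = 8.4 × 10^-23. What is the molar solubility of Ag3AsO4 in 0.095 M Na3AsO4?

3.2e-8 M

Ag3AsO4(s) ⇌ 3 Ag^+ + AsO4^3-
Ksp = [Ag^+]^3[AsO4^3-]
If s mol/L dissolves here, [Ag^+] = 3s, [AsO4^3-] = 0.095 + s ≈ 0.095 (Ksp is small, so little additional dissolves).
Ksp ≈ (3s)^3 × 0.095
s = 3.2 × 10^-8 M
Check: s = 3.2 × 10^-8 ≪ 0.095, so the approximation is valid.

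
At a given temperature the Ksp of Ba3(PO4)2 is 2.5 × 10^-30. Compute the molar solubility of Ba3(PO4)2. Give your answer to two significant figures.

Ba3(PO4)2(s) ⇌ 3 Ba^2+(aq) + 2 PO4^3-(aq)
Ksp = [Ba^2+]^3[PO4^3-]^2
If s mol/L of Ba3(PO4)2 dissolves, [Ba^2+] = 3s and [PO4^3-] = 2s.
Ksp = (3s)^3(2s)^2 = 108s^5
s^5 = 2.5 × 10^-30 / 108, so s = 4.7 × 10^-7 M

s = 4.7 x 10^-7 M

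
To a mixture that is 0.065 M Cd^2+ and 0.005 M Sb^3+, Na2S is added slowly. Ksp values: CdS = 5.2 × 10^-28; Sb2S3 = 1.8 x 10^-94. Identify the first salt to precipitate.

Each salt begins to precipitate when Q = Ksp, i.e. when [S^2-] reaches its threshold.
For CdS: 5.2 × 10^-28 = 0.065 × [S^2-]  ⇒  [S^2-] = 8.0 × 10^-27 M.
For Sb2S3: 1.8 x 10^-94 = (0.005)^2 × [S^2-]^3  ⇒  [S^2-] = 1.9 × 10^-30 M.
The salt with the lower threshold [S^2-] precipitates first: Sb2S3.

Sb2S3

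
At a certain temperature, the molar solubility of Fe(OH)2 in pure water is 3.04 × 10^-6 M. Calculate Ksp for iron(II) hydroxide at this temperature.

Ksp = 1.12 × 10^-16

Fe(OH)2(s) ⇌ Fe^2+(aq) + 2 OH^-(aq)
With molar solubility s: [Fe^2+] = s, [OH^-] = 2s.
Ksp = [Fe^2+][OH^-]^2
So Ksp = s × (2s)^2 = 4s^3
Ksp = 4 × (3.04 × 10^-6)^3 = 1.12 × 10^-16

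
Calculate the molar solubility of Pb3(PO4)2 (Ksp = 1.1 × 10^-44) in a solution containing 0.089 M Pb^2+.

s ≈ 2.0 x 10^-21 M

Pb3(PO4)2(s) <=> 3 Pb^2+ + 2 PO4^3-
Ksp = [Pb^2+]^3[PO4^3-]^2
Let s = moles of Pb3(PO4)2 that dissolve per litre. [Pb^2+] = 0.089 + 3s ≈ 0.089, [PO4^3-] = 2s (common-ion effect: Pb^2+ is already 0.089 M).
Ksp ≈ (0.089)^3 × (2s)^2
s = 2.0 × 10^-21 M
Check: 3s = 5.9 x 10^-21 ≪ 0.089, so the approximation is valid.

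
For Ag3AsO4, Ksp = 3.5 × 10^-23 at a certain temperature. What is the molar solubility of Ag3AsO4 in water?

Ag3AsO4(s) ⇌ 3 Ag^+ + AsO4^3-
Ksp = [Ag^+]^3[AsO4^3-]
Let s = molar solubility. Then [Ag^+] = 3s and [AsO4^3-] = s.
So Ksp = (3s)^3 × s = 27s^4
s = (3.5 × 10^-23 / 27)^(1/4) = 1.1 × 10^-6 M

s ≈ 1.1 × 10^-6 M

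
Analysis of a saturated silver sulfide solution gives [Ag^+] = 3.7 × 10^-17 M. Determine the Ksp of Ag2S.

Ag2S(s) ⇌ 2 Ag^+(aq) + S^2-(aq)
Stoichiometry gives [S^2-] = (1/2)[Ag^+] = 1.85 x 10^-17 M.
Ksp = [Ag^+]^2[S^2-]
Ksp = (3.7 x 10^-17)^2 × 1.85 x 10^-17 = 2.5 × 10^-50

Ksp ≈ 2.5e-50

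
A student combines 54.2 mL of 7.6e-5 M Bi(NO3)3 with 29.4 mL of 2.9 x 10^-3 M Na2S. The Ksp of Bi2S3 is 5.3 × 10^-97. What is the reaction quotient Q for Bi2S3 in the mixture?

Q = 2.6 × 10^-18

Total volume = 54.2 + 29.4 = 83.6 mL.
[Bi^3+] = 7.6 × 10^-5 × (54.2/83.6) = 4.93 × 10^-5 M
[S^2-] = 2.9 × 10^-3 × (29.4/83.6) = 1.02 × 10^-3 M
Bi2S3(s) <=> 2 Bi^3+ + 3 S^2-, so Q = [Bi^3+]^2[S^2-]^3
Q = (4.93 x 10^-5)^2(1.02 x 10^-3)^3 = 2.6 × 10^-18
Q > Ksp, so Bi2S3 will precipitate.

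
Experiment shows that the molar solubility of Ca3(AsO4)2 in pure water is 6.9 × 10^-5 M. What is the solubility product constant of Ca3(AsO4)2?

1.7 × 10^-19

Ca3(AsO4)2(s) ⇌ 3 Ca^2+ + 2 AsO4^3-
With molar solubility s: [Ca^2+] = 3s, [AsO4^3-] = 2s.
Ksp = [Ca^2+]^3[AsO4^3-]^2
Substituting: Ksp = (3s)^3(2s)^2 = 108s^5
Ksp = 108 × (6.9 x 10^-5)^5 = 1.7 × 10^-19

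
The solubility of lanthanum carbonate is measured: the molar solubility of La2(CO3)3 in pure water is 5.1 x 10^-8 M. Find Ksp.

La2(CO3)3(s) ⇌ 2 La^3+(aq) + 3 CO3^2-(aq)
Let s = molar solubility. Then [La^3+] = 2s and [CO3^2-] = 3s.
Ksp = [La^3+]^2[CO3^2-]^3
Ksp = (2s)^2(3s)^3 = 108s^5
Ksp = 108 × (5.1 × 10^-8)^5 = 3.7 × 10^-35

Ksp = 3.7 × 10^-35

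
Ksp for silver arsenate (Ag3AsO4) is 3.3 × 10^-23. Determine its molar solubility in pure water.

s ≈ 1.1 × 10^-6 M

Ag3AsO4(s) <=> 3 Ag^+(aq) + AsO4^3-(aq)
Ksp = [Ag^+]^3[AsO4^3-]
For each mole of Ag3AsO4 that dissolves: [Ag^+] = 3s, [AsO4^3-] = s.
Substituting: Ksp = (3s)^3s = 27s^4
Solving, s = (3.3 × 10^-23/27)^(1/4) = 1.1 x 10^-6 M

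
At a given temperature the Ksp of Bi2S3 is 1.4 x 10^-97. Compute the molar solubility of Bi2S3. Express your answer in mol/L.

s = 1.7 × 10^-20 M

Bi2S3(s) ⇌ 2 Bi^3+(aq) + 3 S^2-(aq)
Ksp = [Bi^3+]^2[S^2-]^3
For each mole of Bi2S3 that dissolves: [Bi^3+] = 2s, [S^2-] = 3s.
Ksp = (2s)^2(3s)^3 = 108s^5
s^5 = 1.4 x 10^-97 / 108, so s = 1.7 × 10^-20 M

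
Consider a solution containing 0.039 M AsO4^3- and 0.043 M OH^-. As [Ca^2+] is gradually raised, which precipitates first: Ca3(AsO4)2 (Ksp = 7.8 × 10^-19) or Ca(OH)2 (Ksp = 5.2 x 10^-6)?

Each salt begins to precipitate when Q = Ksp, i.e. when [Ca^2+] reaches its threshold.
For Ca3(AsO4)2: 7.8 × 10^-19 = (0.039)^2 × [Ca^2+]^3  ⇒  [Ca^2+] = 8.0 × 10^-6 M.
For Ca(OH)2: 5.2 x 10^-6 = (0.043)^2 × [Ca^2+]  ⇒  [Ca^2+] = 2.8 × 10^-3 M.
The salt with the lower threshold [Ca^2+] precipitates first: Ca3(AsO4)2.

Ca3(AsO4)2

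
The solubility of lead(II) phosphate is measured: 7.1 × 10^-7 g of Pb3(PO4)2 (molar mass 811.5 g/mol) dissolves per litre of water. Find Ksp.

Ksp = 5.5e-44

Molar solubility s = (7.1 × 10^-7 g/L) / (811.5 g/mol) = 8.75 × 10^-10 M.
Pb3(PO4)2(s) ⇌ 3 Pb^2+(aq) + 2 PO4^3-(aq)
With molar solubility s: [Pb^2+] = 3s, [PO4^3-] = 2s.
Ksp = [Pb^2+]^3[PO4^3-]^2
Ksp = (3s)^3(2s)^2 = 108s^5
With s = 8.75 × 10^-10: Ksp = 5.5 × 10^-44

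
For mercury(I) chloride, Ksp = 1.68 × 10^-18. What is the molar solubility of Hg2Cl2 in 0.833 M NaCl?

2.42 x 10^-18 M

Hg2Cl2(s) ⇌ Hg2^2+(aq) + 2 Cl^-(aq)
Ksp = [Hg2^2+][Cl^-]^2
Let s = moles of Hg2Cl2 that dissolve per litre. [Hg2^2+] = s, [Cl^-] = 0.833 + 2s ≈ 0.833 (common-ion effect: Cl^- is already 0.833 M).
Ksp ≈ s × (0.833)^2
s = 2.42 × 10^-18 M
Check: 2s = 4.8 x 10^-18 ≪ 0.833, so the approximation is valid.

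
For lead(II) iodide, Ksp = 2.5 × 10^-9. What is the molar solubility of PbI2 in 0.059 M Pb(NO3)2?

s = 1.0 x 10^-4 M

PbI2(s) ⇌ Pb^2+(aq) + 2 I^-(aq)
Ksp = [Pb^2+][I^-]^2
Let s = moles of PbI2 that dissolve per litre. [Pb^2+] = 0.059 + s ≈ 0.059, [I^-] = 2s (common-ion effect: Pb^2+ is already 0.059 M).
Ksp ≈ 0.059 × (2s)^2
s = 1.0 × 10^-4 M
Check: s = 1.0 × 10^-4 ≪ 0.059, so the approximation is valid.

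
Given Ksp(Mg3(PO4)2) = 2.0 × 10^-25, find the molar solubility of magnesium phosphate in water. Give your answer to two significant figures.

Mg3(PO4)2(s) ⇌ 3 Mg^2+(aq) + 2 PO4^3-(aq)
Ksp = [Mg^2+]^3[PO4^3-]^2
For each mole of Mg3(PO4)2 that dissolves: [Mg^2+] = 3s, [PO4^3-] = 2s.
Substituting: Ksp = (3s)^3(2s)^2 = 108s^5
s^5 = 2.0 × 10^-25 / 108, so s = 4.5 × 10^-6 M

s ≈ 4.5e-6 M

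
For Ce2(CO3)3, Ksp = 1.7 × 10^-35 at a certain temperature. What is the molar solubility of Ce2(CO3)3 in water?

4.4 × 10^-8 M

Ce2(CO3)3(s) <=> 2 Ce^3+(aq) + 3 CO3^2-(aq)
Ksp = [Ce^3+]^2[CO3^2-]^3
With molar solubility s: [Ce^3+] = 2s, [CO3^2-] = 3s.
Ksp = (2s)^2(3s)^3 = 108s^5
s^5 = 1.7 × 10^-35 / 108, so s = 4.4 × 10^-8 M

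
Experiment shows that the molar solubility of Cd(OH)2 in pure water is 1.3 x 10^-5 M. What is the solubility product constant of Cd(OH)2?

Cd(OH)2(s) <=> Cd^2+ + 2 OH^-
With molar solubility s: [Cd^2+] = s, [OH^-] = 2s.
Ksp = [Cd^2+][OH^-]^2
Ksp = s(2s)^2 = 4s^3
With s = 1.3 × 10^-5: Ksp = 8.8 x 10^-15

Ksp = 8.8 × 10^-15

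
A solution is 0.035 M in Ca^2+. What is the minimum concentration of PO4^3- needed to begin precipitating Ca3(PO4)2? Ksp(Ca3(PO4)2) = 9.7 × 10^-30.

4.8e-13 M

Ca3(PO4)2(s) ⇌ 3 Ca^2+(aq) + 2 PO4^3-(aq)
Ksp = [Ca^2+]^3[PO4^3-]^2
Precipitation begins when Q = Ksp. With [Ca^2+] = 0.035 M:
9.7 × 10^-30 = (0.035)^3 × [PO4^3-]^2
[PO4^3-] = (9.7 × 10^-30 / 4.29 × 10^-5)^(1/2) = 4.8 × 10^-13 M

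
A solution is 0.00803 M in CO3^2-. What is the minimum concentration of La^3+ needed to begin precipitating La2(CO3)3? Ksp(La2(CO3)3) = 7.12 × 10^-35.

[La^3+] ≈ 1.17e-14 M

La2(CO3)3(s) <=> 2 La^3+(aq) + 3 CO3^2-(aq)
Ksp = [La^3+]^2[CO3^2-]^3
Precipitation begins when Q = Ksp. With [CO3^2-] = 0.00803 M:
7.12 × 10^-35 = (0.00803)^3 × [La^3+]^2
[La^3+] = (7.12 × 10^-35 / 5.178 × 10^-7)^(1/2) = 1.17 × 10^-14 M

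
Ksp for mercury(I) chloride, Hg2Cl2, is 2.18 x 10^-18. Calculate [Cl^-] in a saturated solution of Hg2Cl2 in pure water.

[Cl^-] ≈ 1.63 × 10^-6 M

Hg2Cl2(s) ⇌ Hg2^2+(aq) + 2 Cl^-(aq)
Ksp = [Hg2^2+][Cl^-]^2
For each mole of Hg2Cl2 that dissolves: [Hg2^2+] = s, [Cl^-] = 2s.
Substituting: Ksp = s(2s)^2 = 4s^3
Solving, s = (2.18 x 10^-18/4)^(1/3) = 8.168 × 10^-7 M
[Cl^-] = 2s = 1.63 × 10^-6 M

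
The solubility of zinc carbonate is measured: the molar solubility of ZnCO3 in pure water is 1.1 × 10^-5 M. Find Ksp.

ZnCO3(s) ⇌ Zn^2+ + CO3^2-
For each mole of ZnCO3 that dissolves: [Zn^2+] = s, [CO3^2-] = s.
Ksp = [Zn^2+][CO3^2-]
Ksp = s × s = s^2
With s = 1.1 x 10^-5: Ksp = 1.2 × 10^-10

Ksp = 1.2 × 10^-10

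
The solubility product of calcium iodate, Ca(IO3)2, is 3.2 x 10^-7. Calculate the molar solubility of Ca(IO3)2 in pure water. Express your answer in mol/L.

Ca(IO3)2(s) ⇌ Ca^2+(aq) + 2 IO3^-(aq)
Ksp = [Ca^2+][IO3^-]^2
For each mole of Ca(IO3)2 that dissolves: [Ca^2+] = s, [IO3^-] = 2s.
So Ksp = s × (2s)^2 = 4s^3
s = (3.2 x 10^-7 / 4)^(1/3) = 4.3 x 10^-3 M

s ≈ 4.3 × 10^-3 M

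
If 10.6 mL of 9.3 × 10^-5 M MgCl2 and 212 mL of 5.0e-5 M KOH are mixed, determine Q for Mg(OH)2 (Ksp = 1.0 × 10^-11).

1.0 × 10^-14

Total volume = 10.6 + 212 = 222.6 mL.
[Mg^2+] = 9.3 x 10^-5 × (10.6/222.6) = 4.43 × 10^-6 M
[OH^-] = 5.0 × 10^-5 × (212/222.6) = 4.76 × 10^-5 M
Mg(OH)2(s) ⇌ Mg^2+ + 2 OH^-, so Q = [Mg^2+][OH^-]^2
Q = (4.43 × 10^-6)(4.76 × 10^-5)^2 = 1.0 x 10^-14
Q < Ksp, so no precipitate of Mg(OH)2 forms.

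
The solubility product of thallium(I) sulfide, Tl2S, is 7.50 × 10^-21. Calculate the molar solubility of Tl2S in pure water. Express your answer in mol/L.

Tl2S(s) <=> 2 Tl^+ + S^2-
Ksp = [Tl^+]^2[S^2-]
For each mole of Tl2S that dissolves: [Tl^+] = 2s, [S^2-] = s.
So Ksp = (2s)^2 × s = 4s^3
Solving, s = (7.50 × 10^-21/4)^(1/3) = 1.23 × 10^-7 M

s = 1.23 × 10^-7 M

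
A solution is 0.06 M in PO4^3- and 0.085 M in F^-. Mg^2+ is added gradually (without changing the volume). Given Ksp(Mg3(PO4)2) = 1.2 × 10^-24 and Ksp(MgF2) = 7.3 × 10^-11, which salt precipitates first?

MgF2

Each salt begins to precipitate when Q = Ksp, i.e. when [Mg^2+] reaches its threshold.
For Mg3(PO4)2: 1.2 × 10^-24 = (0.06)^2 × [Mg^2+]^3  ⇒  [Mg^2+] = 6.9 × 10^-8 M.
For MgF2: 7.3 × 10^-11 = (0.085)^2 × [Mg^2+]  ⇒  [Mg^2+] = 1.0 × 10^-8 M.
The salt with the lower threshold [Mg^2+] precipitates first: MgF2.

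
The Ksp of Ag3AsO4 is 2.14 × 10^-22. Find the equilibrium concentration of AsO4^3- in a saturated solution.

[AsO4^3-] ≈ 1.68 × 10^-6 M

Ag3AsO4(s) <=> 3 Ag^+(aq) + AsO4^3-(aq)
Ksp = [Ag^+]^3[AsO4^3-]
With molar solubility s: [Ag^+] = 3s, [AsO4^3-] = s.
So Ksp = (3s)^3 × s = 27s^4
s = (2.14 × 10^-22 / 27)^(1/4) = 1.678 x 10^-6 M
[AsO4^3-] = s = 1.68 × 10^-6 M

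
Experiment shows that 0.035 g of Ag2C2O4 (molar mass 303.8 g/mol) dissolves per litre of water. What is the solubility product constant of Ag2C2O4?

Ksp ≈ 6.1 × 10^-12

Molar solubility s = (3.5 × 10^-2 g/L) / (303.8 g/mol) = 1.15 × 10^-4 M.
Ag2C2O4(s) ⇌ 2 Ag^+(aq) + C2O4^2-(aq)
For each mole of Ag2C2O4 that dissolves: [Ag^+] = 2s, [C2O4^2-] = s.
Ksp = [Ag^+]^2[C2O4^2-]
So Ksp = (2s)^2 × s = 4s^3
With s = 1.15 × 10^-4: Ksp = 6.1 x 10^-12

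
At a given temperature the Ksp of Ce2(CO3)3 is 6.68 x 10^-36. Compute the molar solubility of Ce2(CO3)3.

3.62 × 10^-8 M

Ce2(CO3)3(s) ⇌ 2 Ce^3+(aq) + 3 CO3^2-(aq)
Ksp = [Ce^3+]^2[CO3^2-]^3
If s mol/L of Ce2(CO3)3 dissolves, [Ce^3+] = 2s and [CO3^2-] = 3s.
So Ksp = (2s)^2 × (3s)^3 = 108s^5
s^5 = 6.68 x 10^-36 / 108, so s = 3.62 x 10^-8 M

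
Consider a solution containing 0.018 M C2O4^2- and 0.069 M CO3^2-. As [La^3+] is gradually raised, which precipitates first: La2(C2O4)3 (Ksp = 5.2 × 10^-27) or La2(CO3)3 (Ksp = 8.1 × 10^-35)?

La2(CO3)3

Each salt begins to precipitate when Q = Ksp, i.e. when [La^3+] reaches its threshold.
For La2(C2O4)3: 5.2 × 10^-27 = (0.018)^3 × [La^3+]^2  ⇒  [La^3+] = 3.0 x 10^-11 M.
For La2(CO3)3: 8.1 × 10^-35 = (0.069)^3 × [La^3+]^2  ⇒  [La^3+] = 5.0 × 10^-16 M.
The salt with the lower threshold [La^3+] precipitates first: La2(CO3)3.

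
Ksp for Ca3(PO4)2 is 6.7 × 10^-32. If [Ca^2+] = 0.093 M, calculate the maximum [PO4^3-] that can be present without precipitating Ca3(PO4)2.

Ca3(PO4)2(s) ⇌ 3 Ca^2+ + 2 PO4^3-
Ksp = [Ca^2+]^3[PO4^3-]^2
Precipitation begins when Q = Ksp. With [Ca^2+] = 0.093 M:
6.7 × 10^-32 = (0.093)^3 × [PO4^3-]^2
[PO4^3-] = (6.7 × 10^-32 / 8.04 × 10^-4)^(1/2) = 9.1 × 10^-15 M

[PO4^3-] ≈ 9.1 x 10^-15 M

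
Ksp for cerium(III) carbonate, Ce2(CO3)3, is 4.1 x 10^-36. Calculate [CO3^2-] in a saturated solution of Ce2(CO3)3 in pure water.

9.8 x 10^-8 M

Ce2(CO3)3(s) ⇌ 2 Ce^3+ + 3 CO3^2-
Ksp = [Ce^3+]^2[CO3^2-]^3
If s mol/L of Ce2(CO3)3 dissolves, [Ce^3+] = 2s and [CO3^2-] = 3s.
Substituting: Ksp = (2s)^2(3s)^3 = 108s^5
s = (4.1 x 10^-36 / 108)^(1/5) = 3.28 × 10^-8 M
[CO3^2-] = 3s = 9.8 x 10^-8 M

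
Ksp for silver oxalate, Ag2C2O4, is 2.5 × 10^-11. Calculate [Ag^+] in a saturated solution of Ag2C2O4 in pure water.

Ag2C2O4(s) ⇌ 2 Ag^+(aq) + C2O4^2-(aq)
Ksp = [Ag^+]^2[C2O4^2-]
Let s = molar solubility. Then [Ag^+] = 2s and [C2O4^2-] = s.
Ksp = (2s)^2s = 4s^3
s = (2.5 × 10^-11 / 4)^(1/3) = 1.84 × 10^-4 M
[Ag^+] = 2s = 3.7 × 10^-4 M

3.7 x 10^-4 M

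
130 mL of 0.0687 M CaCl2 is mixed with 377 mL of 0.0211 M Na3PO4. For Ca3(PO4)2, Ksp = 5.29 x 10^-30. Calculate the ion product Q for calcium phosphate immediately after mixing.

1.35e-9

Total volume = 130 + 377 = 507 mL.
[Ca^2+] = 6.87 × 10^-2 × (130/507) = 1.762 × 10^-2 M
[PO4^3-] = 2.11 × 10^-2 × (377/507) = 1.569 x 10^-2 M
Ca3(PO4)2(s) ⇌ 3 Ca^2+(aq) + 2 PO4^3-(aq), so Q = [Ca^2+]^3[PO4^3-]^2
Q = (1.762 × 10^-2)^3(1.569 × 10^-2)^2 = 1.35 × 10^-9
Q > Ksp, so Ca3(PO4)2 will precipitate.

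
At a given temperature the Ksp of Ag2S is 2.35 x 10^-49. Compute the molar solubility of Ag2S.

Ag2S(s) <=> 2 Ag^+(aq) + S^2-(aq)
Ksp = [Ag^+]^2[S^2-]
Let s = molar solubility. Then [Ag^+] = 2s and [S^2-] = s.
Ksp = (2s)^2s = 4s^3
Solving, s = (2.35 x 10^-49/4)^(1/3) = 3.89 × 10^-17 M

3.89e-17 M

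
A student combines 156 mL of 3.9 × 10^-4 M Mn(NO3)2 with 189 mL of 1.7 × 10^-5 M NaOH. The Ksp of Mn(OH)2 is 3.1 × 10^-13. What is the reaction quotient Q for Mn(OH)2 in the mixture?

Q = 1.5 x 10^-14

Total volume = 156 + 189 = 345 mL.
[Mn^2+] = 3.9 × 10^-4 × (156/345) = 1.76 × 10^-4 M
[OH^-] = 1.7 × 10^-5 × (189/345) = 9.31 x 10^-6 M
Mn(OH)2(s) <=> Mn^2+(aq) + 2 OH^-(aq), so Q = [Mn^2+][OH^-]^2
Q = (1.76 × 10^-4)(9.31 × 10^-6)^2 = 1.5 x 10^-14
Q < Ksp, so no precipitate of Mn(OH)2 forms.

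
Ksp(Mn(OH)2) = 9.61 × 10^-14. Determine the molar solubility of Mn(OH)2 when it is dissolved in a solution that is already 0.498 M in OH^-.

Mn(OH)2(s) ⇌ Mn^2+ + 2 OH^-
Ksp = [Mn^2+][OH^-]^2
Let s = moles of Mn(OH)2 that dissolve per litre. [Mn^2+] = s, [OH^-] = 0.498 + 2s ≈ 0.498 (Ksp is small, so little additional dissolves).
Ksp ≈ s × (0.498)^2
s = 3.87 x 10^-13 M
Check: 2s = 7.7 x 10^-13 ≪ 0.498, so the approximation is valid.

s = 3.87 x 10^-13 M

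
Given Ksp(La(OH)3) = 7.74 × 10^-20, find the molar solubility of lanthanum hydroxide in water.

s ≈ 7.32e-6 M

La(OH)3(s) <=> La^3+ + 3 OH^-
Ksp = [La^3+][OH^-]^3
If s mol/L of La(OH)3 dissolves, [La^3+] = s and [OH^-] = 3s.
Substituting: Ksp = s(3s)^3 = 27s^4
s = (7.74 × 10^-20 / 27)^(1/4) = 7.32 × 10^-6 M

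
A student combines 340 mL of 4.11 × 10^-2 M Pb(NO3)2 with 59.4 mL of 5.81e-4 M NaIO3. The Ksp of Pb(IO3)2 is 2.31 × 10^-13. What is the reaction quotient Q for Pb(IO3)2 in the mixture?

Q = 2.61e-10

Total volume = 340 + 59.4 = 399.4 mL.
[Pb^2+] = 4.11 × 10^-2 × (340/399.4) = 3.499 × 10^-2 M
[IO3^-] = 5.81 × 10^-4 × (59.4/399.4) = 8.641 x 10^-5 M
Pb(IO3)2(s) <=> Pb^2+ + 2 IO3^-, so Q = [Pb^2+][IO3^-]^2
Q = (3.499 x 10^-2)(8.641 × 10^-5)^2 = 2.61 × 10^-10
Q > Ksp, so Pb(IO3)2 will precipitate.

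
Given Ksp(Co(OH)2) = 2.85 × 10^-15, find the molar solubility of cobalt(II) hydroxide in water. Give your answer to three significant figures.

Co(OH)2(s) ⇌ Co^2+ + 2 OH^-
Ksp = [Co^2+][OH^-]^2
If s mol/L of Co(OH)2 dissolves, [Co^2+] = s and [OH^-] = 2s.
Substituting: Ksp = s(2s)^2 = 4s^3
Solving, s = (2.85 × 10^-15/4)^(1/3) = 8.93 x 10^-6 M

s ≈ 8.93 x 10^-6 M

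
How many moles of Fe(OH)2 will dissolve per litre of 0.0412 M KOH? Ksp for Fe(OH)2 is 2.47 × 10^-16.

1.46 x 10^-13 M

Fe(OH)2(s) ⇌ Fe^2+(aq) + 2 OH^-(aq)
Ksp = [Fe^2+][OH^-]^2
Let s be the molar solubility in this solution. [Fe^2+] = s, [OH^-] = 0.0412 + 2s ≈ 0.0412 (since OH^- from KOH dominates).
Ksp ≈ s × (0.0412)^2
s = 1.46 x 10^-13 M
Check: 2s = 2.9 x 10^-13 ≪ 0.0412, so the approximation is valid.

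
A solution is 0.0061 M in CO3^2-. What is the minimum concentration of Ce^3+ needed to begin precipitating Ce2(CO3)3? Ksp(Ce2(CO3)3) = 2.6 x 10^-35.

[Ce^3+] ≈ 1.1 × 10^-14 M

Ce2(CO3)3(s) ⇌ 2 Ce^3+ + 3 CO3^2-
Ksp = [Ce^3+]^2[CO3^2-]^3
Precipitation begins when Q = Ksp. With [CO3^2-] = 0.0061 M:
2.6 x 10^-35 = (0.0061)^3 × [Ce^3+]^2
[Ce^3+] = (2.6 x 10^-35 / 2.27 × 10^-7)^(1/2) = 1.1 × 10^-14 M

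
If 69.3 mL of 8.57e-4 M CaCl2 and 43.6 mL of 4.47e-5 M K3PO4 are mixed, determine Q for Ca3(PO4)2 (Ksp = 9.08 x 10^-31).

Q ≈ 4.34 × 10^-20

Total volume = 69.3 + 43.6 = 112.9 mL.
[Ca^2+] = 8.57 × 10^-4 × (69.3/112.9) = 5.260 × 10^-4 M
[PO4^3-] = 4.47 × 10^-5 × (43.6/112.9) = 1.726 x 10^-5 M
Ca3(PO4)2(s) <=> 3 Ca^2+ + 2 PO4^3-, so Q = [Ca^2+]^3[PO4^3-]^2
Q = (5.260 x 10^-4)^3(1.726 × 10^-5)^2 = 4.34 × 10^-20
Q > Ksp, so Ca3(PO4)2 will precipitate.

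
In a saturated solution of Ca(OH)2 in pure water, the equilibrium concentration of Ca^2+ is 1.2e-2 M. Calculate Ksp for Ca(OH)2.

Ca(OH)2(s) <=> Ca^2+ + 2 OH^-
Stoichiometry gives [OH^-] = (2/1)[Ca^2+] = 2.40 × 10^-2 M.
Ksp = [Ca^2+][OH^-]^2
Ksp = 1.2 x 10^-2 × (2.40 x 10^-2)^2 = 6.9 × 10^-6

6.9 × 10^-6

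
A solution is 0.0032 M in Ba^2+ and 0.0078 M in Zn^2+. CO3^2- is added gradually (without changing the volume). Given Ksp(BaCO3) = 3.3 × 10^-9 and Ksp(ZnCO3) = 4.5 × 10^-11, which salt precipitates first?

ZnCO3

Each salt begins to precipitate when Q = Ksp, i.e. when [CO3^2-] reaches its threshold.
For BaCO3: 3.3 × 10^-9 = 0.0032 × [CO3^2-]  ⇒  [CO3^2-] = 1.0 × 10^-6 M.
For ZnCO3: 4.5 × 10^-11 = 0.0078 × [CO3^2-]  ⇒  [CO3^2-] = 5.8 × 10^-9 M.
The salt with the lower threshold [CO3^2-] precipitates first: ZnCO3.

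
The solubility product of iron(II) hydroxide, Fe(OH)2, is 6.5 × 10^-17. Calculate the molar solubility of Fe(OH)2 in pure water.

Fe(OH)2(s) <=> Fe^2+(aq) + 2 OH^-(aq)
Ksp = [Fe^2+][OH^-]^2
If s mol/L of Fe(OH)2 dissolves, [Fe^2+] = s and [OH^-] = 2s.
So Ksp = s × (2s)^2 = 4s^3
s^3 = 6.5 × 10^-17 / 4, so s = 2.5 × 10^-6 M

s = 2.5 x 10^-6 M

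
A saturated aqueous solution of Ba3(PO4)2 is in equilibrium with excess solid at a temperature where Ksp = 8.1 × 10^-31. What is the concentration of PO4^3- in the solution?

Ba3(PO4)2(s) <=> 3 Ba^2+ + 2 PO4^3-
Ksp = [Ba^2+]^3[PO4^3-]^2
With molar solubility s: [Ba^2+] = 3s, [PO4^3-] = 2s.
Substituting: Ksp = (3s)^3(2s)^2 = 108s^5
s^5 = 8.1 × 10^-31 / 108, so s = 3.76 × 10^-7 M
[PO4^3-] = 2s = 7.5 × 10^-7 M

7.5e-7 M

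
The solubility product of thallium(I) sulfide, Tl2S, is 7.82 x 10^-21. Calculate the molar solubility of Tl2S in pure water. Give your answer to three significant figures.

Tl2S(s) ⇌ 2 Tl^+(aq) + S^2-(aq)
Ksp = [Tl^+]^2[S^2-]
With molar solubility s: [Tl^+] = 2s, [S^2-] = s.
Ksp = (2s)^2s = 4s^3
s^3 = 7.82 x 10^-21 / 4, so s = 1.25 × 10^-7 M

s ≈ 1.25e-7 M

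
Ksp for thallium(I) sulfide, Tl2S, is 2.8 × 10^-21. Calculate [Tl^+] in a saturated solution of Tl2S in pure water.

[Tl^+] = 1.8 × 10^-7 M

Tl2S(s) <=> 2 Tl^+(aq) + S^2-(aq)
Ksp = [Tl^+]^2[S^2-]
If s mol/L of Tl2S dissolves, [Tl^+] = 2s and [S^2-] = s.
Substituting: Ksp = (2s)^2s = 4s^3
Solving, s = (2.8 × 10^-21/4)^(1/3) = 8.88 × 10^-8 M
[Tl^+] = 2s = 1.8 × 10^-7 M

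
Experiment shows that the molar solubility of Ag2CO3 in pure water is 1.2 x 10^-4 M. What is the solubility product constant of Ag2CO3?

6.9 × 10^-12

Ag2CO3(s) <=> 2 Ag^+ + CO3^2-
Let s = molar solubility. Then [Ag^+] = 2s and [CO3^2-] = s.
Ksp = [Ag^+]^2[CO3^2-]
Ksp = (2s)^2s = 4s^3
Ksp = 4 × (1.2 × 10^-4)^3 = 6.9 x 10^-12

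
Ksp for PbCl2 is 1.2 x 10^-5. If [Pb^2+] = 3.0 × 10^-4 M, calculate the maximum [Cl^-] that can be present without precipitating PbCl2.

PbCl2(s) ⇌ Pb^2+(aq) + 2 Cl^-(aq)
Ksp = [Pb^2+][Cl^-]^2
Precipitation begins when Q = Ksp. With [Pb^2+] = 3.0 × 10^-4 M:
1.2 x 10^-5 = (3.0 × 10^-4) × [Cl^-]^2
[Cl^-] = (1.2 x 10^-5 / 3.0 × 10^-4)^(1/2) = 2.0 × 10^-1 M

[Cl^-] ≈ 2.0 × 10^-1 M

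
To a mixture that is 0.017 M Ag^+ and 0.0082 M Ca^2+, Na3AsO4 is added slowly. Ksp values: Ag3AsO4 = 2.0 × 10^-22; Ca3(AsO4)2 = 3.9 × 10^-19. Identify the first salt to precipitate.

Ag3AsO4

Precipitation of each salt starts when its ion product equals its Ksp.
For Ag3AsO4: 2.0 × 10^-22 = (0.017)^3 × [AsO4^3-]  ⇒  [AsO4^3-] = 4.1 × 10^-17 M.
For Ca3(AsO4)2: 3.9 × 10^-19 = (0.0082)^3 × [AsO4^3-]^2  ⇒  [AsO4^3-] = 8.4 × 10^-7 M.
The salt with the lower threshold [AsO4^3-] precipitates first: Ag3AsO4.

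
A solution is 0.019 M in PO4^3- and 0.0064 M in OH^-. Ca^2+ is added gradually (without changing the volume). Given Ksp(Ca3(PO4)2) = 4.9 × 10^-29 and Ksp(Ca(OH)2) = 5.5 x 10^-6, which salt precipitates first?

Ca3(PO4)2

Each salt begins to precipitate when Q = Ksp, i.e. when [Ca^2+] reaches its threshold.
For Ca3(PO4)2: 4.9 × 10^-29 = (0.019)^2 × [Ca^2+]^3  ⇒  [Ca^2+] = 5.1 x 10^-9 M.
For Ca(OH)2: 5.5 x 10^-6 = (0.0064)^2 × [Ca^2+]  ⇒  [Ca^2+] = 1.3 x 10^-1 M.
The salt with the lower threshold [Ca^2+] precipitates first: Ca3(PO4)2.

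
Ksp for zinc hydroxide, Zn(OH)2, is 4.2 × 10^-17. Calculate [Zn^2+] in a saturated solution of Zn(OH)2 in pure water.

Zn(OH)2(s) ⇌ Zn^2+(aq) + 2 OH^-(aq)
Ksp = [Zn^2+][OH^-]^2
If s mol/L of Zn(OH)2 dissolves, [Zn^2+] = s and [OH^-] = 2s.
Substituting: Ksp = s(2s)^2 = 4s^3
s^3 = 4.2 × 10^-17 / 4, so s = 2.19 × 10^-6 M
[Zn^2+] = s = 2.2 × 10^-6 M

[Zn^2+] ≈ 2.2 × 10^-6 M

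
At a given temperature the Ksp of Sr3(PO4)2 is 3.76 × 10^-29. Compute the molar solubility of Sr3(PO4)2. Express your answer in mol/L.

Sr3(PO4)2(s) ⇌ 3 Sr^2+ + 2 PO4^3-
Ksp = [Sr^2+]^3[PO4^3-]^2
For each mole of Sr3(PO4)2 that dissolves: [Sr^2+] = 3s, [PO4^3-] = 2s.
So Ksp = (3s)^3 × (2s)^2 = 108s^5
s^5 = 3.76 × 10^-29 / 108, so s = 8.10 × 10^-7 M

s = 8.10 x 10^-7 M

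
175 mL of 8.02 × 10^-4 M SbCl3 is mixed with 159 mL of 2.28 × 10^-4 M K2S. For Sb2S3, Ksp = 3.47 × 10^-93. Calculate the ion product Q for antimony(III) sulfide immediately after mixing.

Q = 2.26 × 10^-19

Total volume = 175 + 159 = 334 mL.
[Sb^3+] = 8.02 × 10^-4 × (175/334) = 4.202 × 10^-4 M
[S^2-] = 2.28 × 10^-4 × (159/334) = 1.085 × 10^-4 M
Sb2S3(s) ⇌ 2 Sb^3+ + 3 S^2-, so Q = [Sb^3+]^2[S^2-]^3
Q = (4.202 × 10^-4)^2(1.085 × 10^-4)^3 = 2.26 × 10^-19
Q > Ksp, so Sb2S3 will precipitate.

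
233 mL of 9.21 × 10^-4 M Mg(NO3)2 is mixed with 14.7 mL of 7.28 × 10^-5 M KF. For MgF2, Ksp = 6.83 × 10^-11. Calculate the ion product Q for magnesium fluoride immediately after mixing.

1.62 × 10^-14

Total volume = 233 + 14.7 = 247.7 mL.
[Mg^2+] = 9.21 x 10^-4 × (233/247.7) = 8.663 x 10^-4 M
[F^-] = 7.28 x 10^-5 × (14.7/247.7) = 4.320 × 10^-6 M
MgF2(s) ⇌ Mg^2+ + 2 F^-, so Q = [Mg^2+][F^-]^2
Q = (8.663 x 10^-4)(4.320 × 10^-6)^2 = 1.62 × 10^-14
Q < Ksp, so no precipitate of MgF2 forms.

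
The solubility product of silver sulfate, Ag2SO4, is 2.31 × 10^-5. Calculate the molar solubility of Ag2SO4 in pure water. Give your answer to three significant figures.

Ag2SO4(s) ⇌ 2 Ag^+(aq) + SO4^2-(aq)
Ksp = [Ag^+]^2[SO4^2-]
Let s = molar solubility. Then [Ag^+] = 2s and [SO4^2-] = s.
So Ksp = (2s)^2 × s = 4s^3
s = (2.31 × 10^-5 / 4)^(1/3) = 1.79 × 10^-2 M

0.0179 M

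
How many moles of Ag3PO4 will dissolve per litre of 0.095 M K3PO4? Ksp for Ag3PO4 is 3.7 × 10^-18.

Ag3PO4(s) <=> 3 Ag^+(aq) + PO4^3-(aq)
Ksp = [Ag^+]^3[PO4^3-]
If s mol/L dissolves here, [Ag^+] = 3s, [PO4^3-] = 0.095 + s ≈ 0.095 (Ksp is small, so little additional dissolves).
Ksp ≈ (3s)^3 × 0.095
s = 1.1 x 10^-6 M
Check: s = 1.1 × 10^-6 ≪ 0.095, so the approximation is valid.

1.1e-6 M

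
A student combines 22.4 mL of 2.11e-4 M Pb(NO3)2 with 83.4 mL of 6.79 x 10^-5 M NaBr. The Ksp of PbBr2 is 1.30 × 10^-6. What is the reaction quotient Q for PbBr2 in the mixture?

Total volume = 22.4 + 83.4 = 105.8 mL.
[Pb^2+] = 2.11 x 10^-4 × (22.4/105.8) = 4.467 x 10^-5 M
[Br^-] = 6.79 x 10^-5 × (83.4/105.8) = 5.352 × 10^-5 M
PbBr2(s) <=> Pb^2+(aq) + 2 Br^-(aq), so Q = [Pb^2+][Br^-]^2
Q = (4.467 x 10^-5)(5.352 × 10^-5)^2 = 1.28 × 10^-13
Q < Ksp, so no precipitate of PbBr2 forms.

Q ≈ 1.28 × 10^-13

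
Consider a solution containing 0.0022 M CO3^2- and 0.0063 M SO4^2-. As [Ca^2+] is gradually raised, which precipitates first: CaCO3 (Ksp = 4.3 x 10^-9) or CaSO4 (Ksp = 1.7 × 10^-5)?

CaCO3

Each salt begins to precipitate when Q = Ksp, i.e. when [Ca^2+] reaches its threshold.
For CaCO3: 4.3 x 10^-9 = 0.0022 × [Ca^2+]  ⇒  [Ca^2+] = 2.0 × 10^-6 M.
For CaSO4: 1.7 × 10^-5 = 0.0063 × [Ca^2+]  ⇒  [Ca^2+] = 2.7 × 10^-3 M.
The salt with the lower threshold [Ca^2+] precipitates first: CaCO3.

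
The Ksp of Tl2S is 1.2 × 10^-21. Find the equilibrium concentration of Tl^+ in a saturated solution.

Tl2S(s) ⇌ 2 Tl^+ + S^2-
Ksp = [Tl^+]^2[S^2-]
With molar solubility s: [Tl^+] = 2s, [S^2-] = s.
So Ksp = (2s)^2 × s = 4s^3
s^3 = 1.2 × 10^-21 / 4, so s = 6.69 x 10^-8 M
[Tl^+] = 2s = 1.3 × 10^-7 M

[Tl^+] ≈ 1.3e-7 M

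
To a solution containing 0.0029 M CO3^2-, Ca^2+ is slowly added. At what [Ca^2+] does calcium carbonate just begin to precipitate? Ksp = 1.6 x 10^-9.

CaCO3(s) ⇌ Ca^2+ + CO3^2-
Ksp = [Ca^2+][CO3^2-]
Precipitation begins when Q = Ksp. With [CO3^2-] = 0.0029 M:
1.6 x 10^-9 = (0.0029) × [Ca^2+]
[Ca^2+] = (1.6 x 10^-9 / 2.9 x 10^-3) = 5.5 × 10^-7 M

[Ca^2+] = 5.5 × 10^-7 M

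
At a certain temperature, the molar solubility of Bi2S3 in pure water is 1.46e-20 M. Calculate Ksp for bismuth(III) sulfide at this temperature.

Bi2S3(s) <=> 2 Bi^3+ + 3 S^2-
Let s = molar solubility. Then [Bi^3+] = 2s and [S^2-] = 3s.
Ksp = [Bi^3+]^2[S^2-]^3
So Ksp = (2s)^2 × (3s)^3 = 108s^5
Ksp = 108 × (1.46 × 10^-20)^5 = 7.16 × 10^-98

Ksp ≈ 7.16e-98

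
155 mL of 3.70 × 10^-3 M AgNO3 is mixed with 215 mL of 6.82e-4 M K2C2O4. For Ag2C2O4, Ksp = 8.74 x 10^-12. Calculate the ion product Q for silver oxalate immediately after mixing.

Total volume = 155 + 215 = 370 mL.
[Ag^+] = 3.70 x 10^-3 × (155/370) = 1.550 × 10^-3 M
[C2O4^2-] = 6.82 × 10^-4 × (215/370) = 3.963 x 10^-4 M
Ag2C2O4(s) <=> 2 Ag^+(aq) + C2O4^2-(aq), so Q = [Ag^+]^2[C2O4^2-]
Q = (1.550 x 10^-3)^2(3.963 × 10^-4) = 9.52 × 10^-10
Q > Ksp, so Ag2C2O4 will precipitate.

Q = 9.52 × 10^-10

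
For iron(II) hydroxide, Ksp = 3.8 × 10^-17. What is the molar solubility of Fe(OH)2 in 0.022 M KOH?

s = 7.9 × 10^-14 M

Fe(OH)2(s) <=> Fe^2+(aq) + 2 OH^-(aq)
Ksp = [Fe^2+][OH^-]^2
If s mol/L dissolves here, [Fe^2+] = s, [OH^-] = 0.022 + 2s ≈ 0.022 (common-ion effect: OH^- is already 0.022 M).
Ksp ≈ s × (0.022)^2
s = 7.9 × 10^-14 M
Check: 2s = 1.6 × 10^-13 ≪ 0.022, so the approximation is valid.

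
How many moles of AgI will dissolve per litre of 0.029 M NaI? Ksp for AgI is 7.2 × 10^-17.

2.5 x 10^-15 M

AgI(s) ⇌ Ag^+(aq) + I^-(aq)
Ksp = [Ag^+][I^-]
If s mol/L dissolves here, [Ag^+] = s, [I^-] = 0.029 + s ≈ 0.029 (since I^- from NaI dominates).
Ksp ≈ s × 0.029
s = 2.5 × 10^-15 M
Check: s = 2.5 x 10^-15 ≪ 0.029, so the approximation is valid.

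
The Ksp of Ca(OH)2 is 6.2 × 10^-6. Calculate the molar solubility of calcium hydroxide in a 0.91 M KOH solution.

Ca(OH)2(s) ⇌ Ca^2+(aq) + 2 OH^-(aq)
Ksp = [Ca^2+][OH^-]^2
If s mol/L dissolves here, [Ca^2+] = s, [OH^-] = 0.91 + 2s ≈ 0.91 (Ksp is small, so little additional dissolves).
Ksp ≈ s × (0.91)^2
s = 7.5 × 10^-6 M
Check: 2s = 1.5 × 10^-5 ≪ 0.91, so the approximation is valid.

s = 7.5 × 10^-6 M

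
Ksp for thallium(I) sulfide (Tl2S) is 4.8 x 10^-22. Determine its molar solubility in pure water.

Tl2S(s) ⇌ 2 Tl^+(aq) + S^2-(aq)
Ksp = [Tl^+]^2[S^2-]
For each mole of Tl2S that dissolves: [Tl^+] = 2s, [S^2-] = s.
So Ksp = (2s)^2 × s = 4s^3
s = (4.8 x 10^-22 / 4)^(1/3) = 4.9 x 10^-8 M

4.9 x 10^-8 M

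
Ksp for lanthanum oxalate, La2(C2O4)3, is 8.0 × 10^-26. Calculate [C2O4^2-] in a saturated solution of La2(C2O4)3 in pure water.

La2(C2O4)3(s) ⇌ 2 La^3+(aq) + 3 C2O4^2-(aq)
Ksp = [La^3+]^2[C2O4^2-]^3
If s mol/L of La2(C2O4)3 dissolves, [La^3+] = 2s and [C2O4^2-] = 3s.
So Ksp = (2s)^2 × (3s)^3 = 108s^5
Solving, s = (8.0 × 10^-26/108)^(1/5) = 3.75 x 10^-6 M
[C2O4^2-] = 3s = 1.1 × 10^-5 M

[C2O4^2-] = 1.1 x 10^-5 M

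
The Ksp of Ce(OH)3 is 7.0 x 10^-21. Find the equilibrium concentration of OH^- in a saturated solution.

Ce(OH)3(s) ⇌ Ce^3+(aq) + 3 OH^-(aq)
Ksp = [Ce^3+][OH^-]^3
With molar solubility s: [Ce^3+] = s, [OH^-] = 3s.
So Ksp = s × (3s)^3 = 27s^4
s = (7.0 x 10^-21 / 27)^(1/4) = 4.01 × 10^-6 M
[OH^-] = 3s = 1.2 × 10^-5 M

1.2 × 10^-5 M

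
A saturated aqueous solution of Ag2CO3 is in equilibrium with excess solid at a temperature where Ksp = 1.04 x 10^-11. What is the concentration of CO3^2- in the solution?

1.38e-4 M

Ag2CO3(s) ⇌ 2 Ag^+(aq) + CO3^2-(aq)
Ksp = [Ag^+]^2[CO3^2-]
If s mol/L of Ag2CO3 dissolves, [Ag^+] = 2s and [CO3^2-] = s.
Ksp = (2s)^2s = 4s^3
s = (1.04 x 10^-11 / 4)^(1/3) = 1.375 x 10^-4 M
[CO3^2-] = s = 1.38 x 10^-4 M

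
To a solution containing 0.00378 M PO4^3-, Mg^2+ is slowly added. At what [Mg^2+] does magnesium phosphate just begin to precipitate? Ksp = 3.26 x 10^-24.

[Mg^2+] = 6.11e-7 M

Mg3(PO4)2(s) ⇌ 3 Mg^2+(aq) + 2 PO4^3-(aq)
Ksp = [Mg^2+]^3[PO4^3-]^2
Precipitation begins when Q = Ksp. With [PO4^3-] = 0.00378 M:
3.26 x 10^-24 = (0.00378)^2 × [Mg^2+]^3
[Mg^2+] = (3.26 x 10^-24 / 1.429 x 10^-5)^(1/3) = 6.11 × 10^-7 M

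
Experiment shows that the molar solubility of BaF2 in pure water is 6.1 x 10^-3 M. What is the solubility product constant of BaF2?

BaF2(s) <=> Ba^2+ + 2 F^-
For each mole of BaF2 that dissolves: [Ba^2+] = s, [F^-] = 2s.
Ksp = [Ba^2+][F^-]^2
Ksp = s(2s)^2 = 4s^3
With s = 6.1 × 10^-3: Ksp = 9.1 × 10^-7

9.1 × 10^-7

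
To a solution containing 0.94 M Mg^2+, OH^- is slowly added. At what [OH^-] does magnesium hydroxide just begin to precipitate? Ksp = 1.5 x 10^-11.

Mg(OH)2(s) ⇌ Mg^2+ + 2 OH^-
Ksp = [Mg^2+][OH^-]^2
Precipitation begins when Q = Ksp. With [Mg^2+] = 0.94 M:
1.5 x 10^-11 = (0.94) × [OH^-]^2
[OH^-] = (1.5 x 10^-11 / 9.4 × 10^-1)^(1/2) = 4.0 x 10^-6 M

[OH^-] ≈ 4.0e-6 M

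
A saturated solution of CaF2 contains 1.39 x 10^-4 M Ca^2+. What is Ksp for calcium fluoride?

Ksp = 1.07 × 10^-11

CaF2(s) <=> Ca^2+(aq) + 2 F^-(aq)
Stoichiometry gives [F^-] = (2/1)[Ca^2+] = 2.780 × 10^-4 M.
Ksp = [Ca^2+][F^-]^2
Ksp = 1.39 × 10^-4 × (2.780 × 10^-4)^2 = 1.07 × 10^-11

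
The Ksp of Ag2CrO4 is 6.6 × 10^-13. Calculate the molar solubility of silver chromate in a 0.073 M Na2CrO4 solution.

Ag2CrO4(s) <=> 2 Ag^+(aq) + CrO4^2-(aq)
Ksp = [Ag^+]^2[CrO4^2-]
Let s be the molar solubility in this solution. [Ag^+] = 2s, [CrO4^2-] = 0.073 + s ≈ 0.073 (common-ion effect: CrO4^2- is already 0.073 M).
Ksp ≈ (2s)^2 × 0.073
s = 1.5 × 10^-6 M
Check: s = 1.5 × 10^-6 ≪ 0.073, so the approximation is valid.

s ≈ 1.5 × 10^-6 M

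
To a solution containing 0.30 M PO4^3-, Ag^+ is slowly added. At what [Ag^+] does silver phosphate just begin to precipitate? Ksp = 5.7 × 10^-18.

Ag3PO4(s) <=> 3 Ag^+(aq) + PO4^3-(aq)
Ksp = [Ag^+]^3[PO4^3-]
Precipitation begins when Q = Ksp. With [PO4^3-] = 0.30 M:
5.7 × 10^-18 = (0.30) × [Ag^+]^3
[Ag^+] = (5.7 × 10^-18 / 3.0 x 10^-1)^(1/3) = 2.7 × 10^-6 M

[Ag^+] ≈ 2.7 x 10^-6 M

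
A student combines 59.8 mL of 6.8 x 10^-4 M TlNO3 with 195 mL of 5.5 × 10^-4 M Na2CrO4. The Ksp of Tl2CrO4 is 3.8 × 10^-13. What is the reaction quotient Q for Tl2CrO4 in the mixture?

Total volume = 59.8 + 195 = 254.8 mL.
[Tl^+] = 6.8 × 10^-4 × (59.8/254.8) = 1.60 × 10^-4 M
[CrO4^2-] = 5.5 × 10^-4 × (195/254.8) = 4.21 × 10^-4 M
Tl2CrO4(s) <=> 2 Tl^+(aq) + CrO4^2-(aq), so Q = [Tl^+]^2[CrO4^2-]
Q = (1.60 x 10^-4)^2(4.21 × 10^-4) = 1.1 x 10^-11
Q > Ksp, so Tl2CrO4 will precipitate.

Q ≈ 1.1 × 10^-11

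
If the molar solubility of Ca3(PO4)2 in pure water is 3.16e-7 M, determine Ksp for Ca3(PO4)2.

Ca3(PO4)2(s) <=> 3 Ca^2+(aq) + 2 PO4^3-(aq)
With molar solubility s: [Ca^2+] = 3s, [PO4^3-] = 2s.
Ksp = [Ca^2+]^3[PO4^3-]^2
So Ksp = (3s)^3 × (2s)^2 = 108s^5
Ksp = 108 × (3.16 × 10^-7)^5 = 3.40 × 10^-31

Ksp ≈ 3.40e-31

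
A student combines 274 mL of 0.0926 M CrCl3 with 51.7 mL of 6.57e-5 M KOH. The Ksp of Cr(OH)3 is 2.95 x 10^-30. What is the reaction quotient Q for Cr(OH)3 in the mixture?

Q ≈ 8.84 × 10^-17

Total volume = 274 + 51.7 = 325.7 mL.
[Cr^3+] = 9.26 × 10^-2 × (274/325.7) = 7.790 × 10^-2 M
[OH^-] = 6.57 × 10^-5 × (51.7/325.7) = 1.043 × 10^-5 M
Cr(OH)3(s) <=> Cr^3+(aq) + 3 OH^-(aq), so Q = [Cr^3+][OH^-]^3
Q = (7.790 × 10^-2)(1.043 x 10^-5)^3 = 8.84 × 10^-17
Q > Ksp, so Cr(OH)3 will precipitate.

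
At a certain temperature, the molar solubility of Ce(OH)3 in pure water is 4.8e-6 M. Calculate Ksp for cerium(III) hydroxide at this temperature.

Ksp ≈ 1.4 × 10^-20

Ce(OH)3(s) <=> Ce^3+(aq) + 3 OH^-(aq)
For each mole of Ce(OH)3 that dissolves: [Ce^3+] = s, [OH^-] = 3s.
Ksp = [Ce^3+][OH^-]^3
Ksp = s(3s)^3 = 27s^4
With s = 4.8 x 10^-6: Ksp = 1.4 × 10^-20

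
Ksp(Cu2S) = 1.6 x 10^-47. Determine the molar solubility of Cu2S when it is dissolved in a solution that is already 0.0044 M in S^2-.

s = 3.0 × 10^-23 M

Cu2S(s) <=> 2 Cu^+ + S^2-
Ksp = [Cu^+]^2[S^2-]
Let s = moles of Cu2S that dissolve per litre. [Cu^+] = 2s, [S^2-] = 0.0044 + s ≈ 0.0044 (since the S^2- already present dominates).
Ksp ≈ (2s)^2 × 0.0044
s = 3.0 × 10^-23 M
Check: s = 3.0 × 10^-23 ≪ 0.0044, so the approximation is valid.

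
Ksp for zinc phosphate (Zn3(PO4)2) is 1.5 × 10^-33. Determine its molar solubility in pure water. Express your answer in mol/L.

Zn3(PO4)2(s) <=> 3 Zn^2+(aq) + 2 PO4^3-(aq)
Ksp = [Zn^2+]^3[PO4^3-]^2
With molar solubility s: [Zn^2+] = 3s, [PO4^3-] = 2s.
Ksp = (3s)^3(2s)^2 = 108s^5
Solving, s = (1.5 × 10^-33/108)^(1/5) = 1.1 × 10^-7 M

s = 1.1 × 10^-7 M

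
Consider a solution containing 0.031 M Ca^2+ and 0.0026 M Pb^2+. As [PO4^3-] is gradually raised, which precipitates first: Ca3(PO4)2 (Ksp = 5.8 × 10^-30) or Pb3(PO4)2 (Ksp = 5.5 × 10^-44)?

Precipitation of each salt starts when its ion product equals its Ksp.
For Ca3(PO4)2: 5.8 × 10^-30 = (0.031)^3 × [PO4^3-]^2  ⇒  [PO4^3-] = 4.4 x 10^-13 M.
For Pb3(PO4)2: 5.5 × 10^-44 = (0.0026)^3 × [PO4^3-]^2  ⇒  [PO4^3-] = 1.8 x 10^-18 M.
The salt with the lower threshold [PO4^3-] precipitates first: Pb3(PO4)2.

Pb3(PO4)2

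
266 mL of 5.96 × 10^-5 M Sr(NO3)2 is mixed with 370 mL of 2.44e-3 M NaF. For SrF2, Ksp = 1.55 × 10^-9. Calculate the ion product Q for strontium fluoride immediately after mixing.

Total volume = 266 + 370 = 636 mL.
[Sr^2+] = 5.96 × 10^-5 × (266/636) = 2.493 × 10^-5 M
[F^-] = 2.44 × 10^-3 × (370/636) = 1.419 × 10^-3 M
SrF2(s) <=> Sr^2+(aq) + 2 F^-(aq), so Q = [Sr^2+][F^-]^2
Q = (2.493 × 10^-5)(1.419 x 10^-3)^2 = 5.02 × 10^-11
Q < Ksp, so no precipitate of SrF2 forms.

Q = 5.02 x 10^-11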